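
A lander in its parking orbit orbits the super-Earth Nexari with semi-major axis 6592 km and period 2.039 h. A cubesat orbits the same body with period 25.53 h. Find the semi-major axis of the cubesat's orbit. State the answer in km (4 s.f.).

Kepler's third law: a³ ∝ T², so a₂ = a₁ (T₂/T₁)^(2/3).
T₂/T₁ = 12.52, (T₂/T₁)^(2/3) = 5.392.
a₂ = 6592 × 5.392 = 35540 km.

a₂ ≈ 35540 km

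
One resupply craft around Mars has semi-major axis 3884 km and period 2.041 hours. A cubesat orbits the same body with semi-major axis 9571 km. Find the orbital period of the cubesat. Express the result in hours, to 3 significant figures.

T₂ ≈ 7.90 hours

Kepler's third law: T² ∝ a³, so T₂ = T₁ (a₂/a₁)^(3/2).
a₂/a₁ = 2.464, (a₂/a₁)^(3/2) = 3.868.
T₂ = 2.041 × 3.868 = 7.895 hours.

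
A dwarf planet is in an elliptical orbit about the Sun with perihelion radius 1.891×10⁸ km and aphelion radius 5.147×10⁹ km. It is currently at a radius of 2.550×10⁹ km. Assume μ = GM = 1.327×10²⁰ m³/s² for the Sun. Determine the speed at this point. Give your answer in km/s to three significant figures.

Semi-major axis a = (r_p + r_a)/2 = 2.6680×10⁹ km = 2.668×10¹² m.
Vis-viva: v² = μ(2/r − 1/a) = 1.327×10²⁰ × (7.843×10⁻¹³ − 3.748×10⁻¹³) = 5.434×10⁷ m²/s².
v = 7372 m/s = 7.372 km/s.

v ≈ 7.37 km/s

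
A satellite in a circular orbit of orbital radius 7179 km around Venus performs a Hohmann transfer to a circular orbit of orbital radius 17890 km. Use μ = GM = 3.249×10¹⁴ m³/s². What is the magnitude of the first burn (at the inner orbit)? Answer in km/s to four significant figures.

r₁ = 7179 km = 7.179×10⁶ m.
r₂ = 17890 km = 1.789×10⁷ m.
Transfer ellipse a_t = (r₁ + r₂)/2 = 1.253×10⁷ m.
At r₁: circular v_c1 = √(μ/r₁) = 6727 m/s; transfer-periapsis v_p = √[μ(2/r₁ − 1/a_t)] = 8037 m/s.
Δv₁ = v_p − v_c1 = 1310 m/s.
= 1.310 km/s.

Δv ≈ 1.310 km/s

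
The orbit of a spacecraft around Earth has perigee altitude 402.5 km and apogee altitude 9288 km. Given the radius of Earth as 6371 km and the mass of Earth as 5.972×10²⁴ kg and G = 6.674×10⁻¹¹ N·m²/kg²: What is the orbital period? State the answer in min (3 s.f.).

μ = GM = 6.674×10⁻¹¹ × 5.972×10²⁴ = 3.986×10¹⁴ m³/s².
r_p = 6371 + 402.5 = 6773.5 km = 6.7735×10⁶ m.
r_a = 6371 + 9288 = 15659 km = 1.5659×10⁷ m.
Semi-major axis a = (r_p + r_a)/2 = (6773.5 + 15659)/2 = 11216 km = 1.122×10⁷ m.
By Kepler's third law T = 2π√(a³/μ) = 2π × 1.882×10³ = 1.182×10⁴ s.
= 197.0 min.

T ≈ 197 min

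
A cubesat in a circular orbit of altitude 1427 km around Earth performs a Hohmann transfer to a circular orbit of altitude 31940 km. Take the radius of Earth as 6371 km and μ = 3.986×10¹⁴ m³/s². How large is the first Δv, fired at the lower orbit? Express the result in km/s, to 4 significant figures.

r₁ = 6371 + 1427 = 7798.0 km = 7.7980×10⁶ m.
r₂ = 6371 + 31940 = 38311 km = 3.8311×10⁷ m.
Transfer ellipse a_t = (r₁ + r₂)/2 = 2.305×10⁷ m.
At r₁: circular v_c1 = √(μ/r₁) = 7150 m/s; transfer-perigee v_p = √[μ(2/r₁ − 1/a_t)] = 9216 m/s.
Δv₁ = v_p − v_c1 = 2067 m/s.
= 2.067 km/s.

Δv ≈ 2.067 km/s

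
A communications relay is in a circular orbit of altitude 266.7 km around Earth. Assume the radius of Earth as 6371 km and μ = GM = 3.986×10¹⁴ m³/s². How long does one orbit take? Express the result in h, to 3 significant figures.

T ≈ 1.49 h

r = 6371 + 266.7 = 6637.7 km = 6.6377×10⁶ m.
Kepler's third law: T = 2π√(r³/μ) = 2π√((6.638×10⁶)³ / 3.986×10¹⁴).
r³/μ = 7.337×10⁵ s², so T = 2π × 8.566×10² = 5.382×10³ s.
Converting: 5.382×10³ s ÷ 3600 = 1.495 h.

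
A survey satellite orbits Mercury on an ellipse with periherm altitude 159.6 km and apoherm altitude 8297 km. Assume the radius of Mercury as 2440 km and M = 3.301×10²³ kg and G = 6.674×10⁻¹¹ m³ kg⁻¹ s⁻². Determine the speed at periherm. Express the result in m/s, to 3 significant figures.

μ = GM = 6.674×10⁻¹¹ × 3.301×10²³ = 2.203×10¹³ m³/s².
r_p = 2440 + 159.6 = 2599.6 km = 2.5996×10⁶ m.
r_a = 2440 + 8297 = 10737 km = 1.0737×10⁷ m.
Semi-major axis a = (r_p + r_a)/2 = 6668.3 km = 6.668×10⁶ m.
Vis-viva: v² = μ(2/r − 1/a) = 2.203×10¹³ × (7.693×10⁻⁷ − 1.500×10⁻⁷) = 1.365×10⁷ m²/s².
v = 3694 m/s.

v ≈ 3690 m/s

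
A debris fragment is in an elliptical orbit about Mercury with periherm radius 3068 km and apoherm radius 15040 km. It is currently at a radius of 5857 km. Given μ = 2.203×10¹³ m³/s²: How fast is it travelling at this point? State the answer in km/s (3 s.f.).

Semi-major axis a = (r_p + r_a)/2 = 9054.0 km = 9.054×10⁶ m.
Vis-viva: v² = μ(2/r − 1/a) = 2.203×10¹³ × (3.415×10⁻⁷ − 1.104×10⁻⁷) = 5.089×10⁶ m²/s².
v = 2256 m/s = 2.256 km/s.

v ≈ 2.26 km/s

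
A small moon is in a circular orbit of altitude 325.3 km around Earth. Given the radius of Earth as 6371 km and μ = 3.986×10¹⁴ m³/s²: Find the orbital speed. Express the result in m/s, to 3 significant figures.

v ≈ 7720 m/s

r = 6371 + 325.3 = 6696.3 km = 6.6963×10⁶ m.
For a circular orbit v = √(μ/r) = √(3.986×10¹⁴ / 6.696×10⁶) = √(5.953×10⁷) = 7715 m/s.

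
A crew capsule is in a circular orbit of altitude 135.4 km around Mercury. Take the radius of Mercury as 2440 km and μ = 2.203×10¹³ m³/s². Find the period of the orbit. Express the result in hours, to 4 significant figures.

r = 2440 + 135.4 = 2575.4 km = 2.5754×10⁶ m.
Kepler's third law: T = 2π√(r³/μ) = 2π√((2.575×10⁶)³ / 2.203×10¹³).
r³/μ = 7.754×10⁵ s², so T = 2π × 8.806×10² = 5.533×10³ s.
Converting: 5.533×10³ s ÷ 3600 = 1.537 hours.

T ≈ 1.537 hours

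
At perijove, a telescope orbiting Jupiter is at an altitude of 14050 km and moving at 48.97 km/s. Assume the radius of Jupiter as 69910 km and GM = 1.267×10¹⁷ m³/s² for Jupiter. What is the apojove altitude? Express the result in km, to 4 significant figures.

apojove altitude ≈ 2.548×10⁵ km

r_p = 69910 + 14050 = 83960 km = 8.396×10⁷ m.
Specific energy ε = v²/2 − μ/r = -3.100×10⁸ J/kg, so a = −μ/(2ε) = 2.043×10⁸ m.
The apsides satisfy r_p + r_a = 2a, so the apojove radius is 2a − r_p = 3.247×10⁸ m = 3.2472×10⁵ km.
Apojove altitude = 3.2472×10⁵ − 69910 = 2.5481×10⁵ km.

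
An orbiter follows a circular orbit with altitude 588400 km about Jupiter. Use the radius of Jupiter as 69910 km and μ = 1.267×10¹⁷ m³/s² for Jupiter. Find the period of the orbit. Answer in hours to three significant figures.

T ≈ 82.8 hours

r = 69910 + 588400 = 658310 km = 6.5831×10⁸ m.
Kepler's third law: T = 2π√(r³/μ) = 2π√((6.583×10⁸)³ / 1.267×10¹⁷).
r³/μ = 2.252×10⁹ s², so T = 2π × 4.745×10⁴ = 2.982×10⁵ s.
Converting: 2.982×10⁵ s ÷ 3600 = 82.82 hours.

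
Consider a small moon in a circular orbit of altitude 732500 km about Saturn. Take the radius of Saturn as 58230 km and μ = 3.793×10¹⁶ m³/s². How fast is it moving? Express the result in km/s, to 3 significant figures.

r = 58230 + 732500 = 790730 km = 7.9073×10⁸ m.
For a circular orbit v = √(μ/r) = √(3.793×10¹⁶ / 7.907×10⁸) = √(4.797×10⁷) = 6926 m/s.
That is 6.926 km/s.

v ≈ 6.93 km/s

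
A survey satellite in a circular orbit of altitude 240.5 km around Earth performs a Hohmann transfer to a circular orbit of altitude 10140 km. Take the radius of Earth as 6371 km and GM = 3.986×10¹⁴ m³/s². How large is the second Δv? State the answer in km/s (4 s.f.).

r₁ = 6371 + 240.5 = 6611.5 km = 6.6115×10⁶ m.
r₂ = 6371 + 10140 = 16511 km = 1.6511×10⁷ m.
Transfer ellipse a_t = (r₁ + r₂)/2 = 1.156×10⁷ m.
At r₁: circular v_c1 = √(μ/r₁) = 7765 m/s; transfer-perigee v_p = √[μ(2/r₁ − 1/a_t)] = 9279 m/s.
At r₂: circular v_c2 = √(μ/r₂) = 4913 m/s; transfer-apogee v_a = √[μ(2/r₂ − 1/a_t)] = 3716 m/s.
Δv₂ = v_c2 − v_a = 1198 m/s.
= 1.198 km/s.

Δv ≈ 1.198 km/s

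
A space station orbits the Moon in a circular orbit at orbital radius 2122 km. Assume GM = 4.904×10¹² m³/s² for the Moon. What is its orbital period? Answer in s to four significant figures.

r = 2122 km = 2.122×10⁶ m.
Kepler's third law: T = 2π√(r³/μ) = 2π√((2.122×10⁶)³ / 4.904×10¹²).
r³/μ = 1.948×10⁶ s², so T = 2π × 1.396×10³ = 8.770×10³ s.

T ≈ 8770 s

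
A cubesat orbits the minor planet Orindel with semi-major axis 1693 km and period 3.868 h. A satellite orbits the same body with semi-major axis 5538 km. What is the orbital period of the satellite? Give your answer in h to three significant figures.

Kepler's third law: T² ∝ a³, so T₂ = T₁ (a₂/a₁)^(3/2).
a₂/a₁ = 3.271, (a₂/a₁)^(3/2) = 5.916.
T₂ = 3.868 × 5.916 = 22.88 h.

T₂ ≈ 22.9 h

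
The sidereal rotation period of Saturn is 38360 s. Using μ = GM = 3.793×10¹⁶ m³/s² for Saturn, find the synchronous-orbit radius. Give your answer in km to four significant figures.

r_sync ≈ 1.122×10⁵ km

A synchronous orbit has period T, so by Kepler's third law a = (μT²/4π²)^(1/3).
μT²/4π² = 3.793×10¹⁶ × (3.836×10⁴)² / 39.48 = 1.414×10²⁴ m³.
a = 1.122×10⁸ m = 1.1223×10⁵ km.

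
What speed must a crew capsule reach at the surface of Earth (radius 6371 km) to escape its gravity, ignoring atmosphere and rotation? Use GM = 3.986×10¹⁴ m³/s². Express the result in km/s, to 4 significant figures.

r = R = 6.371×10⁶ m.
Escape speed v_esc = √(2μ/r) = √(2 × 3.986×10¹⁴ / 6.371×10⁶) = √(1.251×10⁸) = 11190 m/s.
= 11.19 km/s.

v_esc ≈ 11.19 km/s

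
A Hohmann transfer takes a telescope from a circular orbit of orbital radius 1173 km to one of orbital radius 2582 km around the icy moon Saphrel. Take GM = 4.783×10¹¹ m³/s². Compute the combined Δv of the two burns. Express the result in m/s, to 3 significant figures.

Δv_total ≈ 200 m/s

r₁ = 1173 km = 1.173×10⁶ m.
r₂ = 2582 km = 2.582×10⁶ m.
Transfer ellipse a_t = (r₁ + r₂)/2 = 1.878×10⁶ m.
At r₁: circular v_c1 = √(μ/r₁) = 638.6 m/s; transfer-periapsis v_p = √[μ(2/r₁ − 1/a_t)] = 748.8 m/s.
Δv₁ = v_p − v_c1 = 110.3 m/s.
At r₂: circular v_c2 = √(μ/r₂) = 430.4 m/s; transfer-apoapsis v_a = √[μ(2/r₂ − 1/a_t)] = 340.2 m/s.
Δv₂ = v_c2 − v_a = 90.20 m/s.
Total Δv = Δv₁ + Δv₂ = 200.5 m/s.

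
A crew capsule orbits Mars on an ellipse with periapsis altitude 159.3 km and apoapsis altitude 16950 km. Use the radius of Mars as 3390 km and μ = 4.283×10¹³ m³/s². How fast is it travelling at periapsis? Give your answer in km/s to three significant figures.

v ≈ 4.53 km/s

r_p = 3390 + 159.3 = 3549.3 km = 3.5493×10⁶ m.
r_a = 3390 + 16950 = 20340 km = 2.0340×10⁷ m.
Semi-major axis a = (r_p + r_a)/2 = 11945 km = 1.194×10⁷ m.
Vis-viva: v² = μ(2/r − 1/a) = 4.283×10¹³ × (5.635×10⁻⁷ − 8.372×10⁻⁸) = 2.055×10⁷ m²/s².
v = 4533 m/s = 4.533 km/s.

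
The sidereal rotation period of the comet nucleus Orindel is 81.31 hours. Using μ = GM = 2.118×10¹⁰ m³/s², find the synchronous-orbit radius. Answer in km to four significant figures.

T = 81.31 hours = 2.927×10⁵ s.
A synchronous orbit has period T, so by Kepler's third law a = (μT²/4π²)^(1/3).
μT²/4π² = 2.118×10¹⁰ × (2.927×10⁵)² / 39.48 = 4.597×10¹⁹ m³.
a = 3.582×10⁶ m = 3582.2 km.

r_sync ≈ 3582 km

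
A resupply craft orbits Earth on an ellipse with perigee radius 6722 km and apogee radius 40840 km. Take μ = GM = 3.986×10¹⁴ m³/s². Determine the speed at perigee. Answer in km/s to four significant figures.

Semi-major axis a = (r_p + r_a)/2 = 23781 km = 2.378×10⁷ m.
Vis-viva: v² = μ(2/r − 1/a) = 3.986×10¹⁴ × (2.975×10⁻⁷ − 4.205×10⁻⁸) = 1.018×10⁸ m²/s².
v = 10090 m/s = 10.09 km/s.

v ≈ 10.09 km/s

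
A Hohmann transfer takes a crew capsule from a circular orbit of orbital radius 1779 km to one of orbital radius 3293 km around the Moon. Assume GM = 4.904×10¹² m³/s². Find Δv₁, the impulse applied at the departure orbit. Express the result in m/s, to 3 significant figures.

Δv ≈ 232 m/s

r₁ = 1779 km = 1.779×10⁶ m.
r₂ = 3293 km = 3.293×10⁶ m.
Transfer ellipse a_t = (r₁ + r₂)/2 = 2.536×10⁶ m.
At r₁: circular v_c1 = √(μ/r₁) = 1660 m/s; transfer-perilune v_p = √[μ(2/r₁ − 1/a_t)] = 1892 m/s.
Δv₁ = v_p − v_c1 = 231.6 m/s.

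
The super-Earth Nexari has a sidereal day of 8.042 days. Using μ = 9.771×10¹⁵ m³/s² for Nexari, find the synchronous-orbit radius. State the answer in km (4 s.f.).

T = 8.042 days = 6.948×10⁵ s.
A synchronous orbit has period T, so by Kepler's third law a = (μT²/4π²)^(1/3).
μT²/4π² = 9.771×10¹⁵ × (6.948×10⁵)² / 39.48 = 1.195×10²⁶ m³.
a = 4.925×10⁸ m = 4.9254×10⁵ km.

r_sync ≈ 4.925×10⁵ km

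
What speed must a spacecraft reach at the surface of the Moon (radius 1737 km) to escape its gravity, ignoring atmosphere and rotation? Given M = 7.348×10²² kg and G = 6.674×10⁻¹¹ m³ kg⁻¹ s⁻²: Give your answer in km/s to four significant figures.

μ = GM = 6.674×10⁻¹¹ × 7.348×10²² = 4.904×10¹² m³/s².
r = R = 1.737×10⁶ m.
Escape speed v_esc = √(2μ/r) = √(2 × 4.904×10¹² / 1.737×10⁶) = √(5.647×10⁶) = 2376 m/s.
= 2.376 km/s.

v_esc ≈ 2.376 km/s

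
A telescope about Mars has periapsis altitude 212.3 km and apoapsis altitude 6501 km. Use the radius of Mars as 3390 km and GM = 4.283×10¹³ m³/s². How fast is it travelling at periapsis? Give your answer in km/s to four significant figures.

v ≈ 4.175 km/s

r_p = 3390 + 212.3 = 3602.3 km = 3.6023×10⁶ m.
r_a = 3390 + 6501 = 9891.0 km = 9.8910×10⁶ m.
Semi-major axis a = (r_p + r_a)/2 = 6746.6 km = 6.747×10⁶ m.
Vis-viva: v² = μ(2/r − 1/a) = 4.283×10¹³ × (5.552×10⁻⁷ − 1.482×10⁻⁷) = 1.743×10⁷ m²/s².
v = 4175 m/s = 4.175 km/s.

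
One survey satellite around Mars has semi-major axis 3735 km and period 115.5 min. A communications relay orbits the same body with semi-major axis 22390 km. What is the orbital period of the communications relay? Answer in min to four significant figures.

Kepler's third law: T² ∝ a³, so T₂ = T₁ (a₂/a₁)^(3/2).
a₂/a₁ = 5.995, (a₂/a₁)^(3/2) = 14.68.
T₂ = 115.5 × 14.68 = 1695 min.

T₂ ≈ 1695 min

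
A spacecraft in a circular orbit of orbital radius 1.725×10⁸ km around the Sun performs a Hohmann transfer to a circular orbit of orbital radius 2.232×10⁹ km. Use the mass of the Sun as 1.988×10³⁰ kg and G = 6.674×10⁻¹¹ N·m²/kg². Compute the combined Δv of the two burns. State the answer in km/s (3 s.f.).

Δv_total ≈ 14.8 km/s

μ = GM = 6.674×10⁻¹¹ × 1.988×10³⁰ = 1.327×10²⁰ m³/s².
r₁ = 1.725×10⁸ km = 1.725×10¹¹ m.
r₂ = 2.232×10⁹ km = 2.232×10¹² m.
Transfer ellipse a_t = (r₁ + r₂)/2 = 1.202×10¹² m.
At r₁: circular v_c1 = √(μ/r₁) = 27730 m/s; transfer-perihelion v_p = √[μ(2/r₁ − 1/a_t)] = 37790 m/s.
Δv₁ = v_p − v_c1 = 10050 m/s.
At r₂: circular v_c2 = √(μ/r₂) = 7710 m/s; transfer-aphelion v_a = √[μ(2/r₂ − 1/a_t)] = 2920 m/s.
Δv₂ = v_c2 − v_a = 4790 m/s.
Total Δv = Δv₁ + Δv₂ = 14840 m/s = 14.84 km/s.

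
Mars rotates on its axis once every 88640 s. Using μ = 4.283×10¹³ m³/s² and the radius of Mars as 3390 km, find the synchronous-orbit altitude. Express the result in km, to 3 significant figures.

h_sync ≈ 17000 km

A synchronous orbit has period T, so by Kepler's third law a = (μT²/4π²)^(1/3).
μT²/4π² = 4.283×10¹³ × (8.864×10⁴)² / 39.48 = 8.524×10²¹ m³.
a = 2.043×10⁷ m = 20428 km.
Altitude h = a − R = 20428 − 3390 = 17038 km.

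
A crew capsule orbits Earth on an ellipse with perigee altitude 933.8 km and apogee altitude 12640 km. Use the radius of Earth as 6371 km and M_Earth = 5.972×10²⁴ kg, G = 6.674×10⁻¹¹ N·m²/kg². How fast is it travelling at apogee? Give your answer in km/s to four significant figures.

v ≈ 3.412 km/s

μ = GM = 6.674×10⁻¹¹ × 5.972×10²⁴ = 3.986×10¹⁴ m³/s².
r_p = 6371 + 933.8 = 7304.8 km = 7.3048×10⁶ m.
r_a = 6371 + 12640 = 19011 km = 1.9011×10⁷ m.
Semi-major axis a = (r_p + r_a)/2 = 13158 km = 1.316×10⁷ m.
Vis-viva: v² = μ(2/r − 1/a) = 3.986×10¹⁴ × (1.052×10⁻⁷ − 7.600×10⁻⁸) = 1.164×10⁷ m²/s².
v = 3412 m/s = 3.412 km/s.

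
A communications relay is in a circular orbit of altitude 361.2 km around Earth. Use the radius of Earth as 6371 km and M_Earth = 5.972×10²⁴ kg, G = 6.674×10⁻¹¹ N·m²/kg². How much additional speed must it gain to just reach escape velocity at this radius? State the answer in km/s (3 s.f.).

Δv ≈ 3.19 km/s

μ = GM = 6.674×10⁻¹¹ × 5.972×10²⁴ = 3.986×10¹⁴ m³/s².
r = 6371 + 361.2 = 6732.2 km = 6.7322×10⁶ m.
Circular speed v_c = √(μ/r) = 7694 m/s.
Escape speed v_esc = √(2μ/r) = √2 × v_c = 10880 m/s.
Δv = v_esc − v_c = 3187 m/s = 3.187 km/s.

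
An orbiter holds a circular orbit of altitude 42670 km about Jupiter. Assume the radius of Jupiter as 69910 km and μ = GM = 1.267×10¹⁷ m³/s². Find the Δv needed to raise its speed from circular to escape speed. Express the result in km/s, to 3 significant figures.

Δv ≈ 13.9 km/s

r = 69910 + 42670 = 112580 km = 1.1258×10⁸ m.
Circular speed v_c = √(μ/r) = 33550 m/s.
Escape speed v_esc = √(2μ/r) = √2 × v_c = 47440 m/s.
Δv = v_esc − v_c = 13900 m/s = 13.90 km/s.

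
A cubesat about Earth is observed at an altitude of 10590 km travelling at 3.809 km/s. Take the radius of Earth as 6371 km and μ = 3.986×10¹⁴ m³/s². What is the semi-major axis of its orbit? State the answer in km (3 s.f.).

r = 6371 + 10590 = 16961 km = 1.696×10⁷ m.
Specific orbital energy ε = v²/2 − μ/r = (3809)²/2 − 3.986×10¹⁴/1.696×10⁷ = -1.625×10⁷ J/kg.
Since ε = −μ/(2a), a = −μ/(2ε) = 1.227×10⁷ m = 12267 km.

a ≈ 12300 km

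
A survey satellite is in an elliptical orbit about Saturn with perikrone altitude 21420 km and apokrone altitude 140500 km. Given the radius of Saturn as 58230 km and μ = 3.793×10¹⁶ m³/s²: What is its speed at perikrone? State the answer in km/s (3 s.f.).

r_p = 58230 + 21420 = 79650 km = 7.9650×10⁷ m.
r_a = 58230 + 140500 = 198730 km = 1.9873×10⁸ m.
Semi-major axis a = (r_p + r_a)/2 = 1.3919×10⁵ km = 1.392×10⁸ m.
Vis-viva: v² = μ(2/r − 1/a) = 3.793×10¹⁶ × (2.511×10⁻⁸ − 7.184×10⁻⁹) = 6.799×10⁸ m²/s².
v = 26080 m/s = 26.08 km/s.

v ≈ 26.1 km/s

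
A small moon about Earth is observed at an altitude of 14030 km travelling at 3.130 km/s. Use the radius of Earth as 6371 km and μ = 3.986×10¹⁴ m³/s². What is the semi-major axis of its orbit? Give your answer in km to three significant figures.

r = 6371 + 14030 = 20401 km = 2.040×10⁷ m.
Specific orbital energy ε = v²/2 − μ/r = (3130)²/2 − 3.986×10¹⁴/2.040×10⁷ = -1.464×10⁷ J/kg.
Since ε = −μ/(2a), a = −μ/(2ε) = 1.361×10⁷ m = 13614 km.

a ≈ 13600 km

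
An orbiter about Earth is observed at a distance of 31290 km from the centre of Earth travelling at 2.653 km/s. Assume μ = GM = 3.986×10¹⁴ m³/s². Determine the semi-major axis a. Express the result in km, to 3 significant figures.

a ≈ 21600 km

r = 3.129×10⁷ m.
Vis-viva rearranged: 1/a = 2/r − v²/μ = 6.392×10⁻⁸ − 1.766×10⁻⁸ = 4.626×10⁻⁸ m⁻¹.
a = 2.162×10⁷ m = 21617 km.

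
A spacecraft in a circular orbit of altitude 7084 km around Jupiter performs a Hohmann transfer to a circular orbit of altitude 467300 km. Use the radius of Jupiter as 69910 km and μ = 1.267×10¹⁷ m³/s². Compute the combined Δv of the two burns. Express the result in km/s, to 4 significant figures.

r₁ = 69910 + 7084 = 76994 km = 7.6994×10⁷ m.
r₂ = 69910 + 467300 = 537210 km = 5.3721×10⁸ m.
Transfer ellipse a_t = (r₁ + r₂)/2 = 3.071×10⁸ m.
At r₁: circular v_c1 = √(μ/r₁) = 40570 m/s; transfer-perijove v_p = √[μ(2/r₁ − 1/a_t)] = 53650 m/s.
Δv₁ = v_p − v_c1 = 13090 m/s.
At r₂: circular v_c2 = √(μ/r₂) = 15360 m/s; transfer-apojove v_a = √[μ(2/r₂ − 1/a_t)] = 7690 m/s.
Δv₂ = v_c2 − v_a = 7668 m/s.
Total Δv = Δv₁ + Δv₂ = 20750 m/s = 20.75 km/s.

Δv_total ≈ 20.75 km/s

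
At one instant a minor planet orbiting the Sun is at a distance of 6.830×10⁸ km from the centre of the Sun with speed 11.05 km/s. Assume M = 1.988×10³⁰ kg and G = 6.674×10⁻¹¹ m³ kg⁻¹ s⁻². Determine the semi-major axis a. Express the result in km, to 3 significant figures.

μ = GM = 6.674×10⁻¹¹ × 1.988×10³⁰ = 1.327×10²⁰ m³/s².
r = 6.830×10¹¹ m.
Specific orbital energy ε = v²/2 − μ/r = (11050)²/2 − 1.327×10²⁰/6.830×10¹¹ = -1.332×10⁸ J/kg.
Since ε = −μ/(2a), a = −μ/(2ε) = 4.980×10¹¹ m = 4.9801×10⁸ km.

a ≈ 4.98×10⁸ km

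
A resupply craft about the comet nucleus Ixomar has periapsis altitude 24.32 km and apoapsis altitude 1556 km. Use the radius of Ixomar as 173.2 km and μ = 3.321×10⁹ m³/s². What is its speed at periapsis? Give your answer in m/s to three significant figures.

v ≈ 174 m/s

r_p = 173.2 + 24.32 = 197.52 km = 1.9752×10⁵ m.
r_a = 173.2 + 1556 = 1729.2 km = 1.7292×10⁶ m.
Semi-major axis a = (r_p + r_a)/2 = 963.36 km = 9.634×10⁵ m.
Vis-viva: v² = μ(2/r − 1/a) = 3.321×10⁹ × (1.013×10⁻⁵ − 1.038×10⁻⁶) = 3.018×10⁴ m²/s².
v = 173.7 m/s.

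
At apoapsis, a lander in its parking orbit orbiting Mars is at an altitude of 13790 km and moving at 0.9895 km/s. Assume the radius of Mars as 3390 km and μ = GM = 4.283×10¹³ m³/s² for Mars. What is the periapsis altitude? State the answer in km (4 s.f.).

r_a = 3390 + 13790 = 17180 km = 1.718×10⁷ m.
Specific energy ε = v²/2 − μ/r = -2.003×10⁶ J/kg, so a = −μ/(2ε) = 1.069×10⁷ m.
The apsides satisfy r_p + r_a = 2a, so the periapsis radius is 2a − r_a = 4.198×10⁶ m = 4198.0 km.
Periapsis altitude = 4198.0 − 3390 = 808.02 km.

periapsis altitude ≈ 808.0 km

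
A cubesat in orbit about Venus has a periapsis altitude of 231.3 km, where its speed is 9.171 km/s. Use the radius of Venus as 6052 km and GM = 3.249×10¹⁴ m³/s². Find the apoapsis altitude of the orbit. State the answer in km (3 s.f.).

apoapsis altitude ≈ 21300 km

r_p = 6052 + 231.3 = 6283.3 km = 6.283×10⁶ m.
Specific energy ε = v²/2 − μ/r = -9.655×10⁶ J/kg, so a = −μ/(2ε) = 1.683×10⁷ m.
The apsides satisfy r_p + r_a = 2a, so the apoapsis radius is 2a − r_p = 2.737×10⁷ m = 27368 km.
Apoapsis altitude = 27368 − 6052 = 21316 km.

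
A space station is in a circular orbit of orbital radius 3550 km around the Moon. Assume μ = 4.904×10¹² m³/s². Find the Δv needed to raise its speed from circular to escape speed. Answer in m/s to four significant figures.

r = 3550 km = 3.550×10⁶ m.
Circular speed v_c = √(μ/r) = 1175 m/s.
Escape speed v_esc = √(2μ/r) = √2 × v_c = 1662 m/s.
Δv = v_esc − v_c = 486.8 m/s.

Δv ≈ 486.8 m/s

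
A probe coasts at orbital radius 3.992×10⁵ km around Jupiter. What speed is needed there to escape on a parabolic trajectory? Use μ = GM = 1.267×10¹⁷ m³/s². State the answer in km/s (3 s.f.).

r = 3.992×10⁵ km = 3.992×10⁸ m.
Escape speed v_esc = √(2μ/r) = √(2 × 1.267×10¹⁷ / 3.992×10⁸) = √(6.348×10⁸) = 25190 m/s.
= 25.19 km/s.

v_esc ≈ 25.2 km/s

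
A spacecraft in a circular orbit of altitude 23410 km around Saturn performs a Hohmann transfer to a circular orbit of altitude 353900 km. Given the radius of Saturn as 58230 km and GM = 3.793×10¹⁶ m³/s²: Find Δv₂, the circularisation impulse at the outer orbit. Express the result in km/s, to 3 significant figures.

Δv ≈ 4.08 km/s

r₁ = 58230 + 23410 = 81640 km = 8.1640×10⁷ m.
r₂ = 58230 + 353900 = 412130 km = 4.1213×10⁸ m.
Transfer ellipse a_t = (r₁ + r₂)/2 = 2.469×10⁸ m.
At r₁: circular v_c1 = √(μ/r₁) = 21550 m/s; transfer-perikrone v_p = √[μ(2/r₁ − 1/a_t)] = 27850 m/s.
At r₂: circular v_c2 = √(μ/r₂) = 9593 m/s; transfer-apokrone v_a = √[μ(2/r₂ − 1/a_t)] = 5517 m/s.
Δv₂ = v_c2 − v_a = 4077 m/s.
= 4.077 km/s.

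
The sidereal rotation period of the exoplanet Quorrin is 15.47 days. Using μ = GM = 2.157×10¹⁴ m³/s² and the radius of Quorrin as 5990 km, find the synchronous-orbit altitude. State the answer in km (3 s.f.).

h_sync ≈ 2.08×10⁵ km

T = 15.47 days = 1.337×10⁶ s.
A synchronous orbit has period T, so by Kepler's third law a = (μT²/4π²)^(1/3).
μT²/4π² = 2.157×10¹⁴ × (1.337×10⁶)² / 39.48 = 9.761×10²⁴ m³.
a = 2.137×10⁸ m = 2.1371×10⁵ km.
Altitude h = a − R = 2.1371×10⁵ − 5990 = 2.0772×10⁵ km.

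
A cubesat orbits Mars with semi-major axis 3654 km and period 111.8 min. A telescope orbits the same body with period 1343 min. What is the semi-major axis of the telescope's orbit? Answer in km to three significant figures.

a₂ ≈ 19200 km

Kepler's third law: a³ ∝ T², so a₂ = a₁ (T₂/T₁)^(2/3).
T₂/T₁ = 12.01, (T₂/T₁)^(2/3) = 5.245.
a₂ = 3654 × 5.245 = 19170 km.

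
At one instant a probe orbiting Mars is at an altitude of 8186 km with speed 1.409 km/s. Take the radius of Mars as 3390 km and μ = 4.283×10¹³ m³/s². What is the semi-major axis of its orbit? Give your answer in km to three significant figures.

r = 3390 + 8186 = 11576 km = 1.158×10⁷ m.
Specific orbital energy ε = v²/2 − μ/r = (1409)²/2 − 4.283×10¹³/1.158×10⁷ = -2.707×10⁶ J/kg.
Since ε = −μ/(2a), a = −μ/(2ε) = 7.910×10⁶ m = 7910.2 km.

a ≈ 7910 km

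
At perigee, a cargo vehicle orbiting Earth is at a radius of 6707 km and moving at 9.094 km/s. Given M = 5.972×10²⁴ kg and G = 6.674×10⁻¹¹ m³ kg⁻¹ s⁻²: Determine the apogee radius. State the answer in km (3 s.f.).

apogee radius ≈ 15300 km

μ = GM = 6.674×10⁻¹¹ × 5.972×10²⁴ = 3.986×10¹⁴ m³/s².
r_p = 6.707×10⁶ m.
Specific energy ε = v²/2 − μ/r = -1.808×10⁷ J/kg, so a = −μ/(2ε) = 1.103×10⁷ m.
The apsides satisfy r_p + r_a = 2a, so the apogee radius is 2a − r_p = 1.534×10⁷ m = 15343 km.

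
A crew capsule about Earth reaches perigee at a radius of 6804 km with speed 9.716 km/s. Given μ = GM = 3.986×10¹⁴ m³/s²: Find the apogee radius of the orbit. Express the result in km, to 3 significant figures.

apogee radius ≈ 28200 km

r_p = 6.804×10⁶ m.
Specific energy ε = v²/2 − μ/r = -1.138×10⁷ J/kg, so a = −μ/(2ε) = 1.751×10⁷ m.
The apsides satisfy r_p + r_a = 2a, so the apogee radius is 2a − r_p = 2.821×10⁷ m = 28214 km.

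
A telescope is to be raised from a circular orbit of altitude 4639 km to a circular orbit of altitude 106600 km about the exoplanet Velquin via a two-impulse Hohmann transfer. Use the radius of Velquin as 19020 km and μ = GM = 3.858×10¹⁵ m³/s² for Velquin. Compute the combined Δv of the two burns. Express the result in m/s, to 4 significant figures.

r₁ = 19020 + 4639 = 23659 km = 2.3659×10⁷ m.
r₂ = 19020 + 106600 = 125620 km = 1.2562×10⁸ m.
Transfer ellipse a_t = (r₁ + r₂)/2 = 7.464×10⁷ m.
At r₁: circular v_c1 = √(μ/r₁) = 12770 m/s; transfer-periapsis v_p = √[μ(2/r₁ − 1/a_t)] = 16570 m/s.
Δv₁ = v_p − v_c1 = 3797 m/s.
At r₂: circular v_c2 = √(μ/r₂) = 5542 m/s; transfer-apoapsis v_a = √[μ(2/r₂ − 1/a_t)] = 3120 m/s.
Δv₂ = v_c2 − v_a = 2422 m/s.
Total Δv = Δv₁ + Δv₂ = 6218 m/s.

Δv_total ≈ 6218 m/s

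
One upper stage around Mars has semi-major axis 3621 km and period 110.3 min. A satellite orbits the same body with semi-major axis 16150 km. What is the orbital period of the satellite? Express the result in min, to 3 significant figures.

Kepler's third law: T² ∝ a³, so T₂ = T₁ (a₂/a₁)^(3/2).
a₂/a₁ = 4.460, (a₂/a₁)^(3/2) = 9.419.
T₂ = 110.3 × 9.419 = 1039 min.

T₂ ≈ 1040 min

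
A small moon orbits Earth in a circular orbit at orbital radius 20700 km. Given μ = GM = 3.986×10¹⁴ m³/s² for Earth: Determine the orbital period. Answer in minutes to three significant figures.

r = 20700 km = 2.070×10⁷ m.
Kepler's third law: T = 2π√(r³/μ) = 2π√((2.070×10⁷)³ / 3.986×10¹⁴).
r³/μ = 2.225×10⁷ s², so T = 2π × 4.717×10³ = 2.964×10⁴ s.
Converting: 2.964×10⁴ s ÷ 60.00 = 494.0 minutes.

T ≈ 494 minutes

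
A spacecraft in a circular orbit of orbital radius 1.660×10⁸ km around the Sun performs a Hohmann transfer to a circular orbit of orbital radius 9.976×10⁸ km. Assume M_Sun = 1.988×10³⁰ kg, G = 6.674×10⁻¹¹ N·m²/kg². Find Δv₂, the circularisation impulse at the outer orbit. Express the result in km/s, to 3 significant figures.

Δv ≈ 5.37 km/s

μ = GM = 6.674×10⁻¹¹ × 1.988×10³⁰ = 1.327×10²⁰ m³/s².
r₁ = 1.660×10⁸ km = 1.660×10¹¹ m.
r₂ = 9.976×10⁸ km = 9.976×10¹¹ m.
Transfer ellipse a_t = (r₁ + r₂)/2 = 5.818×10¹¹ m.
At r₁: circular v_c1 = √(μ/r₁) = 28270 m/s; transfer-perihelion v_p = √[μ(2/r₁ − 1/a_t)] = 37020 m/s.
At r₂: circular v_c2 = √(μ/r₂) = 11530 m/s; transfer-aphelion v_a = √[μ(2/r₂ − 1/a_t)] = 6160 m/s.
Δv₂ = v_c2 − v_a = 5372 m/s.
= 5.372 km/s.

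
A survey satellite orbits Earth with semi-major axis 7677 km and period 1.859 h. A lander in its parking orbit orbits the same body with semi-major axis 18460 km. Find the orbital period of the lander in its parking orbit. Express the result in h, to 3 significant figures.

Kepler's third law: T² ∝ a³, so T₂ = T₁ (a₂/a₁)^(3/2).
a₂/a₁ = 2.405, (a₂/a₁)^(3/2) = 3.729.
T₂ = 1.859 × 3.729 = 6.932 h.

T₂ ≈ 6.93 h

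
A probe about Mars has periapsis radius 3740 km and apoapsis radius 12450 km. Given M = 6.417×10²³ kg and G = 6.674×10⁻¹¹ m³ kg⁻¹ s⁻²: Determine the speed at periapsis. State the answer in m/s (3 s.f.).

μ = GM = 6.674×10⁻¹¹ × 6.417×10²³ = 4.283×10¹³ m³/s².
Semi-major axis a = (r_p + r_a)/2 = 8095.0 km = 8.095×10⁶ m.
Vis-viva: v² = μ(2/r − 1/a) = 4.283×10¹³ × (5.348×10⁻⁷ − 1.235×10⁻⁷) = 1.761×10⁷ m²/s².
v = 4197 m/s.

v ≈ 4200 m/s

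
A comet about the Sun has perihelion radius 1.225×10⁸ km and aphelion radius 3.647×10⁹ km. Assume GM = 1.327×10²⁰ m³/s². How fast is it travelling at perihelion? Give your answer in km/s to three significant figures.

Semi-major axis a = (r_p + r_a)/2 = 1.8848×10⁹ km = 1.885×10¹² m.
Vis-viva: v² = μ(2/r − 1/a) = 1.327×10²⁰ × (1.633×10⁻¹¹ − 5.306×10⁻¹³) = 2.096×10⁹ m²/s².
v = 45780 m/s = 45.78 km/s.

v ≈ 45.8 km/s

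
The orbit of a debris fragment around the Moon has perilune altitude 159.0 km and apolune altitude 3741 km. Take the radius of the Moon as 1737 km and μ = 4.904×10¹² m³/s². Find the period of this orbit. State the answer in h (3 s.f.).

r_p = 1737 + 159.0 = 1896.0 km = 1.8960×10⁶ m.
r_a = 1737 + 3741 = 5478.0 km = 5.4780×10⁶ m.
Semi-major axis a = (r_p + r_a)/2 = (1896.0 + 5478.0)/2 = 3687.0 km = 3.687×10⁶ m.
By Kepler's third law T = 2π√(a³/μ) = 2π × 3.197×10³ = 2.009×10⁴ s.
= 5.580 h.

T ≈ 5.58 h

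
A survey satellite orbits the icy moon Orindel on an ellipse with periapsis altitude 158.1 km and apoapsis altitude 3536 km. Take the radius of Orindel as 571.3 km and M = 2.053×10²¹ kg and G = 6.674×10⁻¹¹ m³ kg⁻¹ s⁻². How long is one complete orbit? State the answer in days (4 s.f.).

T ≈ 0.7389 days

μ = GM = 6.674×10⁻¹¹ × 2.053×10²¹ = 1.370×10¹¹ m³/s².
r_p = 571.3 + 158.1 = 729.40 km = 7.2940×10⁵ m.
r_a = 571.3 + 3536 = 4107.3 km = 4.1073×10⁶ m.
Semi-major axis a = (r_p + r_a)/2 = (729.40 + 4107.3)/2 = 2418.3 km = 2.418×10⁶ m.
By Kepler's third law T = 2π√(a³/μ) = 2π × 1.016×10⁴ = 6.384×10⁴ s.
= 0.7389 days.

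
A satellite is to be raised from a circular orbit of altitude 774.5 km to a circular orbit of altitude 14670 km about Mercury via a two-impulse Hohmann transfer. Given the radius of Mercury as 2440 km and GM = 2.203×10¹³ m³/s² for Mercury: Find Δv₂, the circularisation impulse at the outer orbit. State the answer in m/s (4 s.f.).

r₁ = 2440 + 774.5 = 3214.5 km = 3.2145×10⁶ m.
r₂ = 2440 + 14670 = 17110 km = 1.7110×10⁷ m.
Transfer ellipse a_t = (r₁ + r₂)/2 = 1.016×10⁷ m.
At r₁: circular v_c1 = √(μ/r₁) = 2618 m/s; transfer-periherm v_p = √[μ(2/r₁ − 1/a_t)] = 3397 m/s.
At r₂: circular v_c2 = √(μ/r₂) = 1135 m/s; transfer-apoherm v_a = √[μ(2/r₂ − 1/a_t)] = 638.2 m/s.
Δv₂ = v_c2 − v_a = 496.5 m/s.

Δv ≈ 496.5 m/s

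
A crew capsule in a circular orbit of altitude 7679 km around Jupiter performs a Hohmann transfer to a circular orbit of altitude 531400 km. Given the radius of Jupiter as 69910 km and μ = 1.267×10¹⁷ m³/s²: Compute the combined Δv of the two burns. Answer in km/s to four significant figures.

Δv_total ≈ 20.95 km/s

r₁ = 69910 + 7679 = 77589 km = 7.7589×10⁷ m.
r₂ = 69910 + 531400 = 601310 km = 6.0131×10⁸ m.
Transfer ellipse a_t = (r₁ + r₂)/2 = 3.394×10⁸ m.
At r₁: circular v_c1 = √(μ/r₁) = 40410 m/s; transfer-perijove v_p = √[μ(2/r₁ − 1/a_t)] = 53780 m/s.
Δv₁ = v_p − v_c1 = 13370 m/s.
At r₂: circular v_c2 = √(μ/r₂) = 14520 m/s; transfer-apojove v_a = √[μ(2/r₂ − 1/a_t)] = 6940 m/s.
Δv₂ = v_c2 − v_a = 7576 m/s.
Total Δv = Δv₁ + Δv₂ = 20950 m/s = 20.95 km/s.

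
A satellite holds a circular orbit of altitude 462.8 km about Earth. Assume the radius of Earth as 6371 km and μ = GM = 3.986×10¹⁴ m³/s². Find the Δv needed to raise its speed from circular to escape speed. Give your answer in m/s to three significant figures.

r = 6371 + 462.8 = 6833.8 km = 6.8338×10⁶ m.
Circular speed v_c = √(μ/r) = 7637 m/s.
Escape speed v_esc = √(2μ/r) = √2 × v_c = 10800 m/s.
Δv = v_esc − v_c = 3163 m/s.

Δv ≈ 3160 m/s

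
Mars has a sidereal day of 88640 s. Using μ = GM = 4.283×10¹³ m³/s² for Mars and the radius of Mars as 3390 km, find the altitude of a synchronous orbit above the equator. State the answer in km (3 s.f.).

h_sync ≈ 17000 km

A synchronous orbit has period T, so by Kepler's third law a = (μT²/4π²)^(1/3).
μT²/4π² = 4.283×10¹³ × (8.864×10⁴)² / 39.48 = 8.524×10²¹ m³.
a = 2.043×10⁷ m = 20428 km.
Altitude h = a − R = 20428 − 3390 = 17038 km.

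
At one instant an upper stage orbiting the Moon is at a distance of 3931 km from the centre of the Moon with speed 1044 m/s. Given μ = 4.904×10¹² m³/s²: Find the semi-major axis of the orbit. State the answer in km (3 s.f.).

r = 3.931×10⁶ m.
Vis-viva rearranged: 1/a = 2/r − v²/μ = 5.088×10⁻⁷ − 2.223×10⁻⁷ = 2.865×10⁻⁷ m⁻¹.
a = 3.490×10⁶ m = 3490.1 km.

a ≈ 3490 km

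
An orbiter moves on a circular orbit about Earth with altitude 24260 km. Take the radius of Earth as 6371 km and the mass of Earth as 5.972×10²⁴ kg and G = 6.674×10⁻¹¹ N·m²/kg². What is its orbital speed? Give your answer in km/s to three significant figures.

μ = GM = 6.674×10⁻¹¹ × 5.972×10²⁴ = 3.986×10¹⁴ m³/s².
r = 6371 + 24260 = 30631 km = 3.0631×10⁷ m.
For a circular orbit v = √(μ/r) = √(3.986×10¹⁴ / 3.063×10⁷) = √(1.301×10⁷) = 3607 m/s.
That is 3.607 km/s.

v ≈ 3.61 km/s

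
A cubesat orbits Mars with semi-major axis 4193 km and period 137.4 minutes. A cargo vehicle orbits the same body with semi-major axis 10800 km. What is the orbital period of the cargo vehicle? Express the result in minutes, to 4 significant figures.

Kepler's third law: T² ∝ a³, so T₂ = T₁ (a₂/a₁)^(3/2).
a₂/a₁ = 2.576, (a₂/a₁)^(3/2) = 4.134.
T₂ = 137.4 × 4.134 = 568.0 minutes.

T₂ ≈ 568.0 minutes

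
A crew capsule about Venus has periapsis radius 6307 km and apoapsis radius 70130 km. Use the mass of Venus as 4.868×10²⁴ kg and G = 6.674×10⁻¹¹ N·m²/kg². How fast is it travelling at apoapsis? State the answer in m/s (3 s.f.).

μ = GM = 6.674×10⁻¹¹ × 4.868×10²⁴ = 3.249×10¹⁴ m³/s².
Semi-major axis a = (r_p + r_a)/2 = 38218 km = 3.822×10⁷ m.
Vis-viva: v² = μ(2/r − 1/a) = 3.249×10¹⁴ × (2.852×10⁻⁸ − 2.617×10⁻⁸) = 7.645×10⁵ m²/s².
v = 874.4 m/s.

v ≈ 874 m/s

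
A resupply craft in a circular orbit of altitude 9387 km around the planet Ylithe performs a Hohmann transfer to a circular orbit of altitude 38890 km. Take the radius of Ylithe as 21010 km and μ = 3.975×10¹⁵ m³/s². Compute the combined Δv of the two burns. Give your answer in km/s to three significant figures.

r₁ = 21010 + 9387 = 30397 km = 3.0397×10⁷ m.
r₂ = 21010 + 38890 = 59900 km = 5.9900×10⁷ m.
Transfer ellipse a_t = (r₁ + r₂)/2 = 4.515×10⁷ m.
At r₁: circular v_c1 = √(μ/r₁) = 11440 m/s; transfer-periapsis v_p = √[μ(2/r₁ − 1/a_t)] = 13170 m/s.
Δv₁ = v_p − v_c1 = 1736 m/s.
At r₂: circular v_c2 = √(μ/r₂) = 8146 m/s; transfer-apoapsis v_a = √[μ(2/r₂ − 1/a_t)] = 6684 m/s.
Δv₂ = v_c2 − v_a = 1462 m/s.
Total Δv = Δv₁ + Δv₂ = 3198 m/s = 3.198 km/s.

Δv_total ≈ 3.20 km/s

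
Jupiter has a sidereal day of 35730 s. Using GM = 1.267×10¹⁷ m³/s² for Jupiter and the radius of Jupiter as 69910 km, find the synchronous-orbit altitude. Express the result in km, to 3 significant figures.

A synchronous orbit has period T, so by Kepler's third law a = (μT²/4π²)^(1/3).
μT²/4π² = 1.267×10¹⁷ × (3.573×10⁴)² / 39.48 = 4.097×10²⁴ m³.
a = 1.600×10⁸ m = 1.6002×10⁵ km.
Altitude h = a − R = 1.6002×10⁵ − 69910 = 90105 km.

h_sync ≈ 90100 km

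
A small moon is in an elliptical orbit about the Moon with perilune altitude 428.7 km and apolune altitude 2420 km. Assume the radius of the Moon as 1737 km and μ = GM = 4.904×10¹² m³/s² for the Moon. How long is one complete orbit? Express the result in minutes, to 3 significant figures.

r_p = 1737 + 428.7 = 2165.7 km = 2.1657×10⁶ m.
r_a = 1737 + 2420 = 4157.0 km = 4.1570×10⁶ m.
Semi-major axis a = (r_p + r_a)/2 = (2165.7 + 4157.0)/2 = 3161.3 km = 3.161×10⁶ m.
By Kepler's third law T = 2π√(a³/μ) = 2π × 2.538×10³ = 1.595×10⁴ s.
= 265.8 minutes.

T ≈ 266 minutes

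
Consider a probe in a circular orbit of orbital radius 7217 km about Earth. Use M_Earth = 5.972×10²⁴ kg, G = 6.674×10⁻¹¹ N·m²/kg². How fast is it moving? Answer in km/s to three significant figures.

μ = GM = 6.674×10⁻¹¹ × 5.972×10²⁴ = 3.986×10¹⁴ m³/s².
r = 7217 km = 7.217×10⁶ m.
For a circular orbit v = √(μ/r) = √(3.986×10¹⁴ / 7.217×10⁶) = √(5.523×10⁷) = 7431 m/s.
That is 7.431 km/s.

v ≈ 7.43 km/s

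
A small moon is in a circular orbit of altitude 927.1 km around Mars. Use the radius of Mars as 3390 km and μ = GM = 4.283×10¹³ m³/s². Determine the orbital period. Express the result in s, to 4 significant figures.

T ≈ 8612 s

r = 3390 + 927.1 = 4317.1 km = 4.3171×10⁶ m.
Kepler's third law: T = 2π√(r³/μ) = 2π√((4.317×10⁶)³ / 4.283×10¹³).
r³/μ = 1.879×10⁶ s², so T = 2π × 1.371×10³ = 8.612×10³ s.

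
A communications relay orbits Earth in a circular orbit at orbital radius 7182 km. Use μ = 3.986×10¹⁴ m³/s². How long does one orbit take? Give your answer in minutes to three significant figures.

T ≈ 101 minutes

r = 7182 km = 7.182×10⁶ m.
Kepler's third law: T = 2π√(r³/μ) = 2π√((7.182×10⁶)³ / 3.986×10¹⁴).
r³/μ = 9.294×10⁵ s², so T = 2π × 9.640×10² = 6.057×10³ s.
Converting: 6.057×10³ s ÷ 60.00 = 101.0 minutes.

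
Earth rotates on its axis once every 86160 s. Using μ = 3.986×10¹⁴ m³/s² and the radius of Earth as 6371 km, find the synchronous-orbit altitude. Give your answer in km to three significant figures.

A synchronous orbit has period T, so by Kepler's third law a = (μT²/4π²)^(1/3).
μT²/4π² = 3.986×10¹⁴ × (8.616×10⁴)² / 39.48 = 7.495×10²² m³.
a = 4.216×10⁷ m = 42163 km.
Altitude h = a − R = 42163 − 6371 = 35792 km.

h_sync ≈ 35800 km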